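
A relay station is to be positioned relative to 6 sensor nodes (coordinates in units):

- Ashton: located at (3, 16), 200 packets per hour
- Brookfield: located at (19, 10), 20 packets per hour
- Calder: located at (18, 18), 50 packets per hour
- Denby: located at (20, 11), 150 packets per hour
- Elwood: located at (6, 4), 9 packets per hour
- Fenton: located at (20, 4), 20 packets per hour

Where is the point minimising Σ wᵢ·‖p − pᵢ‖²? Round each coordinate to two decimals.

The minimiser of Σwᵢ‖p−pᵢ‖² is the weighted centroid p* = (Σwᵢpᵢ)/(Σwᵢ).
Σwᵢ = 449.
Σwᵢxᵢ = 200·3 + 20·19 + 50·18 + 150·20 + 9·6 + 20·20 = 5334.
Σwᵢyᵢ = 200·16 + 20·10 + 50·18 + 150·11 + 9·4 + 20·4 = 6066.
x* = 5334/449 = 11.88, y* = 6066/449 = 13.51.

(11.88, 13.51)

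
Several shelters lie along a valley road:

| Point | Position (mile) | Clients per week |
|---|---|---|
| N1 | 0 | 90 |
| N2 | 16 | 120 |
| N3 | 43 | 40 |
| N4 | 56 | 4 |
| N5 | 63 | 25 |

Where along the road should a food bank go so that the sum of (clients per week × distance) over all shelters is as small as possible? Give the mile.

For a sum of weighted absolute distances on a line, the optimum is the weighted median (not the mean). Total weight W = 279; half-weight = 139.5.
Sort by position and accumulate weight:
  mile 0 (N1, w=90) → cum 90
  mile 16 (N2, w=120) → cum 210  ≥ 139.5 → median here
  mile 43 (N3, w=40) → cum 250
  mile 56 (N4, w=4) → cum 254
  mile 63 (N5, w=25) → cum 279
Optimal location: mile 16.

x = 16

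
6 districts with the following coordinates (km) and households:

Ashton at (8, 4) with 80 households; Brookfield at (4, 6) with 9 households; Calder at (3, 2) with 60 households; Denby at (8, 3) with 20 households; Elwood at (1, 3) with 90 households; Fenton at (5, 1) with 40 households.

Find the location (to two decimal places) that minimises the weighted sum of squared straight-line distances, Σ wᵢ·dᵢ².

(4.37, 2.89)

The minimiser of Σwᵢ‖p−pᵢ‖² is the weighted centroid p* = (Σwᵢpᵢ)/(Σwᵢ).
Σwᵢ = 299.
Σwᵢxᵢ = 80·8 + 9·4 + 60·3 + 20·8 + 90·1 + 40·5 = 1306.
Σwᵢyᵢ = 80·4 + 9·6 + 60·2 + 20·3 + 90·3 + 40·1 = 864.
x* = 1306/299 = 4.37, y* = 864/299 = 2.89.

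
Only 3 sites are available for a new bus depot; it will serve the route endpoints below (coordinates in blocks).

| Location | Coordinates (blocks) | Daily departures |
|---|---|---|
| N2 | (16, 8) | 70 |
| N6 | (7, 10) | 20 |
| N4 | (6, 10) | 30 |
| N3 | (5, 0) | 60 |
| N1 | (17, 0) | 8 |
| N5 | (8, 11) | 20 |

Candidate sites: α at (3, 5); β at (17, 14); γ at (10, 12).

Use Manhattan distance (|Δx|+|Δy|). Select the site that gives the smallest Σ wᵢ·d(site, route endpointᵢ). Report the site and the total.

Total weighted distance at each candidate:
  α (3, 5): total = 2332
  β (17, 14): total = 3132
  γ (10, 12): total = 2212
Minimum is at γ with total 2212 blocks.

γ, total 2212 blocks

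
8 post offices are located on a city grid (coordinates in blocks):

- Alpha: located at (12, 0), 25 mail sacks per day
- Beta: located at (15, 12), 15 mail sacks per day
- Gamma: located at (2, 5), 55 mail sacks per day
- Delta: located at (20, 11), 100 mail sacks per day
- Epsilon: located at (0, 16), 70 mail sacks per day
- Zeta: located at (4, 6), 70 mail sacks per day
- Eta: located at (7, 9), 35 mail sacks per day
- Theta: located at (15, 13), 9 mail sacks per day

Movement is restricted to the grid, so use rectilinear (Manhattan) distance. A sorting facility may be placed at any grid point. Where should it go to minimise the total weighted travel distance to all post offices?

(4, 11)

Manhattan distance separates: Σwᵢ(|x−xᵢ|+|y−yᵢ|) = Σwᵢ|x−xᵢ| + Σwᵢ|y−yᵢ|, so x and y are optimised independently as 1-D weighted medians.
Total weight W = 379; half = 189.5.
x-coordinate, sorted with cumulative weight:
  x=0 (Epsilon, w=70) cum 70
  x=2 (Gamma, w=55) cum 125
  x=4 (Zeta, w=70) cum 195  ← median
  x=7 (Eta, w=35) cum 230
  x=12 (Alpha, w=25) cum 255
  x=15 (Beta, w=15) cum 270
  x=15 (Theta, w=9) cum 279
  x=20 (Delta, w=100) cum 379
⇒ x* = 4
y-coordinate, sorted with cumulative weight:
  y=0 (Alpha, w=25) cum 25
  y=5 (Gamma, w=55) cum 80
  y=6 (Zeta, w=70) cum 150
  y=9 (Eta, w=35) cum 185
  y=11 (Delta, w=100) cum 285  ← median
  y=12 (Beta, w=15) cum 300
  y=13 (Theta, w=9) cum 309
  y=16 (Epsilon, w=70) cum 379
⇒ y* = 11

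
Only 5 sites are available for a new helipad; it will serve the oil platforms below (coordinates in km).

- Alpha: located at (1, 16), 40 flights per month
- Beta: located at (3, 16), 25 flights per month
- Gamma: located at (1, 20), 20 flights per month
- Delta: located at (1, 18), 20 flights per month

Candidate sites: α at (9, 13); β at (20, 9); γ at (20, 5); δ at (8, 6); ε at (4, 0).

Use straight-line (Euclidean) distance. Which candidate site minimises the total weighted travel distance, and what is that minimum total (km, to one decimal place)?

α, total 910.7 km

Total weighted distance at each candidate:
  α (9, 13): total = 910.7
  β (20, 9): total = 2129.1
  γ (20, 5): total = 2329.0
  δ (8, 6): total = 1358.7
  ε (4, 0): total = 1821.4
Minimum is at α with total 910.7 km.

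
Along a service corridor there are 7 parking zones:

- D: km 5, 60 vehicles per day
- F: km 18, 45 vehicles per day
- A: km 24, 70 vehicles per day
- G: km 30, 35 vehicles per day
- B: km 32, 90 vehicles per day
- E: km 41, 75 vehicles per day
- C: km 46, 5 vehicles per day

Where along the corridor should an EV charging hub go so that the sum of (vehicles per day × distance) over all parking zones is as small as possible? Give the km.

For a sum of weighted absolute distances on a line, the optimum is the weighted median (not the mean). Total weight W = 380; half-weight = 190.
Sort by position and accumulate weight:
  km 5 (D, w=60) → cum 60
  km 18 (F, w=45) → cum 105
  km 24 (A, w=70) → cum 175
  km 30 (G, w=35) → cum 210  ≥ 190 → median here
  km 32 (B, w=90) → cum 300
  km 41 (E, w=75) → cum 375
  km 46 (C, w=5) → cum 380
Optimal location: km 30.

x = 30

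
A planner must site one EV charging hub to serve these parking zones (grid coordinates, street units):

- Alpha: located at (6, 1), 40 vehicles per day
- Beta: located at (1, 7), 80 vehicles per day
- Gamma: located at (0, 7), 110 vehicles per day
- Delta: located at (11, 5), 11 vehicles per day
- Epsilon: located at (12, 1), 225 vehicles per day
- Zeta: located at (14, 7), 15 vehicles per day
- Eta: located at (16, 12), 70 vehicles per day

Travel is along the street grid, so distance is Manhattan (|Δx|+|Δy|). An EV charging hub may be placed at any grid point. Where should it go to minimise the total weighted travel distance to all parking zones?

Manhattan distance separates: Σwᵢ(|x−xᵢ|+|y−yᵢ|) = Σwᵢ|x−xᵢ| + Σwᵢ|y−yᵢ|, so x and y are optimised independently as 1-D weighted medians.
Total weight W = 551; half = 275.5.
x-coordinate, sorted with cumulative weight:
  x=0 (Gamma, w=110) cum 110
  x=1 (Beta, w=80) cum 190
  x=6 (Alpha, w=40) cum 230
  x=11 (Delta, w=11) cum 241
  x=12 (Epsilon, w=225) cum 466  ← median
  x=14 (Zeta, w=15) cum 481
  x=16 (Eta, w=70) cum 551
⇒ x* = 12
y-coordinate, sorted with cumulative weight:
  y=1 (Alpha, w=40) cum 40
  y=1 (Epsilon, w=225) cum 265
  y=5 (Delta, w=11) cum 276  ← median
  y=7 (Beta, w=80) cum 356
  y=7 (Gamma, w=110) cum 466
  y=7 (Zeta, w=15) cum 481
  y=12 (Eta, w=70) cum 551
⇒ y* = 5

(12, 5)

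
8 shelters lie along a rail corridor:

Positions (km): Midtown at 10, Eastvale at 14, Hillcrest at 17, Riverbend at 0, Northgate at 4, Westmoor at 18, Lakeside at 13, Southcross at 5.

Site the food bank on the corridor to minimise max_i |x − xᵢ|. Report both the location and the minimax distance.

The 1-center on a line is the midpoint of the two extreme points: leftmost at 0, rightmost at 18.
Optimal location = (0 + 18)/2 = 9; maximum distance = (18 − 0)/2 = 9.

location 9, max distance 9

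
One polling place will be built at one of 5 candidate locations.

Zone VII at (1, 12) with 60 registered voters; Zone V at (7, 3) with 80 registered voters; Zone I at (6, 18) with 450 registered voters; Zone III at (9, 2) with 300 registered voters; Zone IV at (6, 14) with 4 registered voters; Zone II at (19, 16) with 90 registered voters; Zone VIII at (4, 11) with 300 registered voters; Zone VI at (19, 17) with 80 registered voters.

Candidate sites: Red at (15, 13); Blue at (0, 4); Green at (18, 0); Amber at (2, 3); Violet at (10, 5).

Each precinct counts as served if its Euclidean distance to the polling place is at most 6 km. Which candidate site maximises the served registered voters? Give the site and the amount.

Violet, covering 380

Coverage radius r = 6 km; a point is covered iff (Δx)²+(Δy)² ≤ 6² = 36.
  Red (15, 13): covers {Zone II, Zone VI} → 170
  Blue (0, 4): covers {none} → 0
  Green (18, 0): covers {none} → 0
  Amber (2, 3): covers {Zone V} → 80
  Violet (10, 5): covers {Zone V, Zone III} → 380
Maximum coverage at Violet: 380 registered voters.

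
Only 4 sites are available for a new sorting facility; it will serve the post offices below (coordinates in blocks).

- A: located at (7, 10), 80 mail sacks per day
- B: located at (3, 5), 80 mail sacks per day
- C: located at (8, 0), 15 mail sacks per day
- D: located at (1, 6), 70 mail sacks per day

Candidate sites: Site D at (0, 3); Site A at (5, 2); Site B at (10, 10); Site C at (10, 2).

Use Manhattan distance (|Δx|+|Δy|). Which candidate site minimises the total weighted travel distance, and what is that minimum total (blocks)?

Total weighted distance at each candidate:
  Site D (0, 3): total = 1965
  Site A (5, 2): total = 1835
  Site B (10, 10): total = 2290
  Site C (10, 2): total = 2650
Minimum is at Site A with total 1835 blocks.

Site A, total 1835 blocks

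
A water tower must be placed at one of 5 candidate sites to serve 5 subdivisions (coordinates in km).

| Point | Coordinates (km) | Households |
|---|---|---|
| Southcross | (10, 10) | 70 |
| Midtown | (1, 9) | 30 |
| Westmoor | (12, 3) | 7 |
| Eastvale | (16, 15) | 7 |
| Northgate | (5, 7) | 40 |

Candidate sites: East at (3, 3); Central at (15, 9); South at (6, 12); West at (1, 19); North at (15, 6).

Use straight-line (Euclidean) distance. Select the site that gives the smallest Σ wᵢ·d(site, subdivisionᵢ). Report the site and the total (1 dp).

South, total 840.7 km

Total weighted distance at each candidate:
  East (3, 3): total = 1248.4
  Central (15, 9): total = 1274.4
  South (6, 12): total = 840.7
  West (1, 19): total = 1941.5
  North (15, 6): total = 1372.8
Minimum is at South with total 840.7 km.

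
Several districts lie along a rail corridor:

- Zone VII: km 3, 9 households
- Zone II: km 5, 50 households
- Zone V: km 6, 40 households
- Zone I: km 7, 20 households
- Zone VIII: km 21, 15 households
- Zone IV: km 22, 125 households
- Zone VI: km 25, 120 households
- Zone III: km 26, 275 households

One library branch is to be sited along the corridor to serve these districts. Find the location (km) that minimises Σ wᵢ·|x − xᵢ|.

x = 25

For a sum of weighted absolute distances on a line, the optimum is the weighted median (not the mean). Total weight W = 654; half-weight = 327.
Sort by position and accumulate weight:
  km 3 (Zone VII, w=9) → cum 9
  km 5 (Zone II, w=50) → cum 59
  km 6 (Zone V, w=40) → cum 99
  km 7 (Zone I, w=20) → cum 119
  km 21 (Zone VIII, w=15) → cum 134
  km 22 (Zone IV, w=125) → cum 259
  km 25 (Zone VI, w=120) → cum 379  ≥ 327 → median here
  km 26 (Zone III, w=275) → cum 654
Optimal location: km 25.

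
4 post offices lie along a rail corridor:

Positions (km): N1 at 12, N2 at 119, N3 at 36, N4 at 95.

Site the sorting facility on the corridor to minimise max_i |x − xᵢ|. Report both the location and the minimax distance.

location 65.5, max distance 53.5

The 1-center on a line is the midpoint of the two extreme points: leftmost at 12, rightmost at 119.
Optimal location = (12 + 119)/2 = 65.5; maximum distance = (119 − 12)/2 = 53.5.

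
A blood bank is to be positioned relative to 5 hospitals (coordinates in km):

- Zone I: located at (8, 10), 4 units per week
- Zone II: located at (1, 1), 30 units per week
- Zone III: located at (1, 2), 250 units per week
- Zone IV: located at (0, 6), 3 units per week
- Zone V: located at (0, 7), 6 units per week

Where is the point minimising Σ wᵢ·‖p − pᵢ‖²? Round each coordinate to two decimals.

(1.06, 2.15)

The minimiser of Σwᵢ‖p−pᵢ‖² is the weighted centroid p* = (Σwᵢpᵢ)/(Σwᵢ).
Σwᵢ = 293.
Σwᵢxᵢ = 4·8 + 30·1 + 250·1 + 3·0 + 6·0 = 312.
Σwᵢyᵢ = 4·10 + 30·1 + 250·2 + 3·6 + 6·7 = 630.
x* = 312/293 = 1.06, y* = 630/293 = 2.15.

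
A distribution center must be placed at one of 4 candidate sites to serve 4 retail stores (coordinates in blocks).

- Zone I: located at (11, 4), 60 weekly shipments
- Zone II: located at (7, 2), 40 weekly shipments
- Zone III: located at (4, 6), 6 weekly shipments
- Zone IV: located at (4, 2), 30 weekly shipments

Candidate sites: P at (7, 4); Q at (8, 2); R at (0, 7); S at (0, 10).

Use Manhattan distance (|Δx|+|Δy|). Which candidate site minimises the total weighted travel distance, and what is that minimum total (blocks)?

P, total 500 blocks

Total weighted distance at each candidate:
  P (7, 4): total = 500
  Q (8, 2): total = 508
  R (0, 7): total = 1620
  S (0, 10): total = 2028
Minimum is at P with total 500 blocks.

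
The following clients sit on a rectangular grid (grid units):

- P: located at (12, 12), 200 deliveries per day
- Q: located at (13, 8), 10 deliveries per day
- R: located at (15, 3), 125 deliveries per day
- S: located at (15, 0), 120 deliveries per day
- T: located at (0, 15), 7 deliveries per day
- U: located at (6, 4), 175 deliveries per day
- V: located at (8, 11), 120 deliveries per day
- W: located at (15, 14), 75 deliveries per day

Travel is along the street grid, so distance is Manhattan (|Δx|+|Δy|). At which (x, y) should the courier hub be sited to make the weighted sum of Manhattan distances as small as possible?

(12, 4)

Manhattan distance separates: Σwᵢ(|x−xᵢ|+|y−yᵢ|) = Σwᵢ|x−xᵢ| + Σwᵢ|y−yᵢ|, so x and y are optimised independently as 1-D weighted medians.
Total weight W = 832; half = 416.
x-coordinate, sorted with cumulative weight:
  x=0 (T, w=7) cum 7
  x=6 (U, w=175) cum 182
  x=8 (V, w=120) cum 302
  x=12 (P, w=200) cum 502  ← median
  x=13 (Q, w=10) cum 512
  x=15 (R, w=125) cum 637
  x=15 (S, w=120) cum 757
  x=15 (W, w=75) cum 832
⇒ x* = 12
y-coordinate, sorted with cumulative weight:
  y=0 (S, w=120) cum 120
  y=3 (R, w=125) cum 245
  y=4 (U, w=175) cum 420  ← median
  y=8 (Q, w=10) cum 430
  y=11 (V, w=120) cum 550
  y=12 (P, w=200) cum 750
  y=14 (W, w=75) cum 825
  y=15 (T, w=7) cum 832
⇒ y* = 4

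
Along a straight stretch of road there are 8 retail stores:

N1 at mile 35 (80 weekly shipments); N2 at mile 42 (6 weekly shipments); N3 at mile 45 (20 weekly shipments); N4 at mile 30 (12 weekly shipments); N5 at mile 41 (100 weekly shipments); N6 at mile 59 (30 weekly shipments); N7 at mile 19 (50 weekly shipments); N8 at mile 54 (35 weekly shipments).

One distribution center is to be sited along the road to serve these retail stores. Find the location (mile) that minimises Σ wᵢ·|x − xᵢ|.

x = 41

For a sum of weighted absolute distances on a line, the optimum is the weighted median (not the mean). Total weight W = 333; half-weight = 166.5.
Sort by position and accumulate weight:
  mile 19 (N7, w=50) → cum 50
  mile 30 (N4, w=12) → cum 62
  mile 35 (N1, w=80) → cum 142
  mile 41 (N5, w=100) → cum 242  ≥ 166.5 → median here
  mile 42 (N2, w=6) → cum 248
  mile 45 (N3, w=20) → cum 268
  mile 54 (N8, w=35) → cum 303
  mile 59 (N6, w=30) → cum 333
Optimal location: mile 41.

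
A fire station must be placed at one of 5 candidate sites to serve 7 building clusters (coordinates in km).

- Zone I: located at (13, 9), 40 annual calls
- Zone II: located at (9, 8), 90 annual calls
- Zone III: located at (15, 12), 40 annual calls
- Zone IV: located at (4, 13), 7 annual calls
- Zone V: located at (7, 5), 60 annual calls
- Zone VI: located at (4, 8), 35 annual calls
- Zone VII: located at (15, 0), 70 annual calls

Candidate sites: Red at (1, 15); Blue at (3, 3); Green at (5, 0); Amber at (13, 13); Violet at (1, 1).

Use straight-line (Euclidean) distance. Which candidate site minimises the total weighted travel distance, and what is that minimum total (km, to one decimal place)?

Total weighted distance at each candidate:
  Red (1, 15): total = 4493.9
  Blue (3, 3): total = 3152.4
  Green (5, 0): total = 3308.0
  Amber (13, 13): total = 2769.8
  Violet (1, 1): total = 4014.1
Minimum is at Amber with total 2769.8 km.

Amber, total 2769.8 km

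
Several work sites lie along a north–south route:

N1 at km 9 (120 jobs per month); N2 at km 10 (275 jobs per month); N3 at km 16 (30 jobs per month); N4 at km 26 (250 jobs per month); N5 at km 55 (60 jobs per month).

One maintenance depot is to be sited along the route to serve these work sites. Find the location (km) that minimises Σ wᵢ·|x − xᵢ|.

For a sum of weighted absolute distances on a line, the optimum is the weighted median (not the mean). Total weight W = 735; half-weight = 367.5.
Sort by position and accumulate weight:
  km 9 (N1, w=120) → cum 120
  km 10 (N2, w=275) → cum 395  ≥ 367.5 → median here
  km 16 (N3, w=30) → cum 425
  km 26 (N4, w=250) → cum 675
  km 55 (N5, w=60) → cum 735
Optimal location: km 10.

x = 10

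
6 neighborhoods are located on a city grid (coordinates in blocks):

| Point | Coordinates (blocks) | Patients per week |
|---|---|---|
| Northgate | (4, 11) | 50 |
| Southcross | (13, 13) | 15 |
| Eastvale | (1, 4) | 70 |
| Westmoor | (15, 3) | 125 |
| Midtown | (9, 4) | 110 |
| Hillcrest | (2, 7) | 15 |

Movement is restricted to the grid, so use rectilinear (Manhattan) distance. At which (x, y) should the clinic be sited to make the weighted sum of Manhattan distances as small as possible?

(9, 4)

Manhattan distance separates: Σwᵢ(|x−xᵢ|+|y−yᵢ|) = Σwᵢ|x−xᵢ| + Σwᵢ|y−yᵢ|, so x and y are optimised independently as 1-D weighted medians.
Total weight W = 385; half = 192.5.
x-coordinate, sorted with cumulative weight:
  x=1 (Eastvale, w=70) cum 70
  x=2 (Hillcrest, w=15) cum 85
  x=4 (Northgate, w=50) cum 135
  x=9 (Midtown, w=110) cum 245  ← median
  x=13 (Southcross, w=15) cum 260
  x=15 (Westmoor, w=125) cum 385
⇒ x* = 9
y-coordinate, sorted with cumulative weight:
  y=3 (Westmoor, w=125) cum 125
  y=4 (Eastvale, w=70) cum 195  ← median
  y=4 (Midtown, w=110) cum 305
  y=7 (Hillcrest, w=15) cum 320
  y=11 (Northgate, w=50) cum 370
  y=13 (Southcross, w=15) cum 385
⇒ y* = 4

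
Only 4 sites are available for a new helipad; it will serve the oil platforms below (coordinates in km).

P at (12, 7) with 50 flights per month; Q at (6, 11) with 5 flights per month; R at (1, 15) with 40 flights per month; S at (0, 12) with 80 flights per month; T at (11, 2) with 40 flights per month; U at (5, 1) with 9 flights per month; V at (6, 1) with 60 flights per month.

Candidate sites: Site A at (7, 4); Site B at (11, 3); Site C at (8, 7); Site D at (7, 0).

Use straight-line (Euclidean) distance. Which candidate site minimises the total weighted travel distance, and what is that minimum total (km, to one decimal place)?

Total weighted distance at each candidate:
  Site A (7, 4): total = 2079.6
  Site B (11, 3): total = 2435.2
  Site C (8, 7): total = 2075.4
  Site D (7, 0): total = 2526.8
Minimum is at Site C with total 2075.4 km.

Site C, total 2075.4 km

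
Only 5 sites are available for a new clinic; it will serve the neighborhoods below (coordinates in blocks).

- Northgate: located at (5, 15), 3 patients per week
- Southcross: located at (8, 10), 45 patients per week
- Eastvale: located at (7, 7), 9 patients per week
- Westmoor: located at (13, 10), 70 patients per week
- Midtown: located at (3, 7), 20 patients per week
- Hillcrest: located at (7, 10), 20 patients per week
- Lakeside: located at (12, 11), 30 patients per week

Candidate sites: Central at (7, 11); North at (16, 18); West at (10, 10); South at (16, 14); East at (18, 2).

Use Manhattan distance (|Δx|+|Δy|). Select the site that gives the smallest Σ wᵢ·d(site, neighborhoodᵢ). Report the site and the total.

Total weighted distance at each candidate:
  Central (7, 11): total = 964
  North (16, 18): total = 2862
  West (10, 10): total = 734
  South (16, 14): total = 2080
  East (18, 2): total = 3172
Minimum is at West with total 734 blocks.

West, total 734 blocks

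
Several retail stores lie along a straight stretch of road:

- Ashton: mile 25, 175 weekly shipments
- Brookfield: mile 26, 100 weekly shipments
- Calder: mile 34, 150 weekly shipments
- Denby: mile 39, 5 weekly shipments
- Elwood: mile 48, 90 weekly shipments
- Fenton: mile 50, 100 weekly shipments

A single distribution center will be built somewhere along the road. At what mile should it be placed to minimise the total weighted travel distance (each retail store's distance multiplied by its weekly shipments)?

x = 34

For a sum of weighted absolute distances on a line, the optimum is the weighted median (not the mean). Total weight W = 620; half-weight = 310.
Sort by position and accumulate weight:
  mile 25 (Ashton, w=175) → cum 175
  mile 26 (Brookfield, w=100) → cum 275
  mile 34 (Calder, w=150) → cum 425  ≥ 310 → median here
  mile 39 (Denby, w=5) → cum 430
  mile 48 (Elwood, w=90) → cum 520
  mile 50 (Fenton, w=100) → cum 620
Optimal location: mile 34.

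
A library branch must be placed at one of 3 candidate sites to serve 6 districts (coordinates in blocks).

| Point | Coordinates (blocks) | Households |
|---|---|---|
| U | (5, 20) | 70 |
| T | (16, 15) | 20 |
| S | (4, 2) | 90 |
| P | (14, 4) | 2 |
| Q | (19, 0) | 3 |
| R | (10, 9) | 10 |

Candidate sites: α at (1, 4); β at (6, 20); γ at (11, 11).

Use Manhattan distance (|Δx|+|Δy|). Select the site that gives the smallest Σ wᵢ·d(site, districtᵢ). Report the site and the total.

β, total 2467 blocks

Total weighted distance at each candidate:
  α (1, 4): total = 2602
  β (6, 20): total = 2467
  γ (11, 11): total = 2777
Minimum is at β with total 2467 blocks.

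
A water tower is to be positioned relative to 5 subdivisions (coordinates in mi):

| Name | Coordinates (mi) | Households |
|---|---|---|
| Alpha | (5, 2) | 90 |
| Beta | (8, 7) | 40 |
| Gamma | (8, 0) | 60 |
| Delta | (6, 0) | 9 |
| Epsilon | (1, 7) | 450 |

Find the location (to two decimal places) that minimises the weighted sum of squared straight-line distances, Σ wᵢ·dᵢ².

The minimiser of Σwᵢ‖p−pᵢ‖² is the weighted centroid p* = (Σwᵢpᵢ)/(Σwᵢ).
Σwᵢ = 649.
Σwᵢxᵢ = 90·5 + 40·8 + 60·8 + 9·6 + 450·1 = 1754.
Σwᵢyᵢ = 90·2 + 40·7 + 60·0 + 9·0 + 450·7 = 3610.
x* = 1754/649 = 2.70, y* = 3610/649 = 5.56.

(2.70, 5.56)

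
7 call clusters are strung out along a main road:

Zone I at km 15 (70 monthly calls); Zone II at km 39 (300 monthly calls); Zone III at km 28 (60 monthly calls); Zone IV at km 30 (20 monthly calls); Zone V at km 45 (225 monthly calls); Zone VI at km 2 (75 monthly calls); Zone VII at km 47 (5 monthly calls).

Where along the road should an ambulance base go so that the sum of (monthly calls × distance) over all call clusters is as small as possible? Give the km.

x = 39

For a sum of weighted absolute distances on a line, the optimum is the weighted median (not the mean). Total weight W = 755; half-weight = 377.5.
Sort by position and accumulate weight:
  km 2 (Zone VI, w=75) → cum 75
  km 15 (Zone I, w=70) → cum 145
  km 28 (Zone III, w=60) → cum 205
  km 30 (Zone IV, w=20) → cum 225
  km 39 (Zone II, w=300) → cum 525  ≥ 377.5 → median here
  km 45 (Zone V, w=225) → cum 750
  km 47 (Zone VII, w=5) → cum 755
Optimal location: km 39.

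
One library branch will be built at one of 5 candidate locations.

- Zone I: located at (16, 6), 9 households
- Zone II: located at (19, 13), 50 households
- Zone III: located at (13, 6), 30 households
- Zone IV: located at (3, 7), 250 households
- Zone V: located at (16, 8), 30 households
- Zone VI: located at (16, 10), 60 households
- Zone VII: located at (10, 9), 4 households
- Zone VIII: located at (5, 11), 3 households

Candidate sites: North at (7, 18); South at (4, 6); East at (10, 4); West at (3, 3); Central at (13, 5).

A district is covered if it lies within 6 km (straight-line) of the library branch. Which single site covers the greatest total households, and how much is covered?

Coverage radius r = 6 km; a point is covered iff (Δx)²+(Δy)² ≤ 6² = 36.
  North (7, 18): covers {none} → 0
  South (4, 6): covers {Zone IV, Zone VIII} → 253
  East (10, 4): covers {Zone III, Zone VII} → 34
  West (3, 3): covers {Zone IV} → 250
  Central (13, 5): covers {Zone I, Zone III, Zone V, Zone VI, Zone VII} → 133
Maximum coverage at South: 253 households.

South, covering 253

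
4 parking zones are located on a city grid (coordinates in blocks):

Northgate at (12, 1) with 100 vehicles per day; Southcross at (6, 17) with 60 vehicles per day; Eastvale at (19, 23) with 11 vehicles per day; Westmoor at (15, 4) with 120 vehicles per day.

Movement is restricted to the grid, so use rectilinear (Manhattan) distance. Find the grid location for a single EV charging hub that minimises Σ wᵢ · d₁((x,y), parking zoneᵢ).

Manhattan distance separates: Σwᵢ(|x−xᵢ|+|y−yᵢ|) = Σwᵢ|x−xᵢ| + Σwᵢ|y−yᵢ|, so x and y are optimised independently as 1-D weighted medians.
Total weight W = 291; half = 145.5.
x-coordinate, sorted with cumulative weight:
  x=6 (Southcross, w=60) cum 60
  x=12 (Northgate, w=100) cum 160  ← median
  x=15 (Westmoor, w=120) cum 280
  x=19 (Eastvale, w=11) cum 291
⇒ x* = 12
y-coordinate, sorted with cumulative weight:
  y=1 (Northgate, w=100) cum 100
  y=4 (Westmoor, w=120) cum 220  ← median
  y=17 (Southcross, w=60) cum 280
  y=23 (Eastvale, w=11) cum 291
⇒ y* = 4

(12, 4)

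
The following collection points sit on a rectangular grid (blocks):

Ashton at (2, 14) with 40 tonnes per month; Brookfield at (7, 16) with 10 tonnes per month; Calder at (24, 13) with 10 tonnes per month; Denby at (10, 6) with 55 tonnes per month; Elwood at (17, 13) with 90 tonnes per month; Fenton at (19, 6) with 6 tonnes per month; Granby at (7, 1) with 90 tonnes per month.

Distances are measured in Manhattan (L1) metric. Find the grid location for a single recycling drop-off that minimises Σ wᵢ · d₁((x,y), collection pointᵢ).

Manhattan distance separates: Σwᵢ(|x−xᵢ|+|y−yᵢ|) = Σwᵢ|x−xᵢ| + Σwᵢ|y−yᵢ|, so x and y are optimised independently as 1-D weighted medians.
Total weight W = 301; half = 150.5.
x-coordinate, sorted with cumulative weight:
  x=2 (Ashton, w=40) cum 40
  x=7 (Brookfield, w=10) cum 50
  x=7 (Granby, w=90) cum 140
  x=10 (Denby, w=55) cum 195  ← median
  x=17 (Elwood, w=90) cum 285
  x=19 (Fenton, w=6) cum 291
  x=24 (Calder, w=10) cum 301
⇒ x* = 10
y-coordinate, sorted with cumulative weight:
  y=1 (Granby, w=90) cum 90
  y=6 (Denby, w=55) cum 145
  y=6 (Fenton, w=6) cum 151  ← median
  y=13 (Calder, w=10) cum 161
  y=13 (Elwood, w=90) cum 251
  y=14 (Ashton, w=40) cum 291
  y=16 (Brookfield, w=10) cum 301
⇒ y* = 6

(10, 6)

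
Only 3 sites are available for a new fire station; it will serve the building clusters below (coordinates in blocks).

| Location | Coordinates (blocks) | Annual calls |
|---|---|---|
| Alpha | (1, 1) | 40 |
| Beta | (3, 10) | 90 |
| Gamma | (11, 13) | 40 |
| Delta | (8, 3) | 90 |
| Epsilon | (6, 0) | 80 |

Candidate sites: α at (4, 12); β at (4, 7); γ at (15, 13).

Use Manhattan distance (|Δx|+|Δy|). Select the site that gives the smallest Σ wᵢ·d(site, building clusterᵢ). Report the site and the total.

β, total 2680 blocks

Total weighted distance at each candidate:
  α (4, 12): total = 3440
  β (4, 7): total = 2680
  γ (15, 13): total = 5840
Minimum is at β with total 2680 blocks.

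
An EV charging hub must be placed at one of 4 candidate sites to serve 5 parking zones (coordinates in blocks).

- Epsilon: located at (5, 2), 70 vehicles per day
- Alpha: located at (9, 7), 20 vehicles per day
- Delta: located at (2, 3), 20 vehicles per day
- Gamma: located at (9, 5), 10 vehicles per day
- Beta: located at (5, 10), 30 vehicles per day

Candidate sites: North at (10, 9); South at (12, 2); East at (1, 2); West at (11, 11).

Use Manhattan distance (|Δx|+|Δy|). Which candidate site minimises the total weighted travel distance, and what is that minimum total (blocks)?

East, total 1050 blocks

Total weighted distance at each candidate:
  North (10, 9): total = 1410
  South (12, 2): total = 1380
  East (1, 2): total = 1050
  West (11, 11): total = 1800
Minimum is at East with total 1050 blocks.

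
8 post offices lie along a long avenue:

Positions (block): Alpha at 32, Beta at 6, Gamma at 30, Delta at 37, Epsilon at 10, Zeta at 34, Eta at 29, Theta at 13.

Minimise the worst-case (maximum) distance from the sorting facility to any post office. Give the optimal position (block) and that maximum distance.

location 21.5, max distance 15.5

The 1-center on a line is the midpoint of the two extreme points: leftmost at 6, rightmost at 37.
Optimal location = (6 + 37)/2 = 21.5; maximum distance = (37 − 6)/2 = 15.5.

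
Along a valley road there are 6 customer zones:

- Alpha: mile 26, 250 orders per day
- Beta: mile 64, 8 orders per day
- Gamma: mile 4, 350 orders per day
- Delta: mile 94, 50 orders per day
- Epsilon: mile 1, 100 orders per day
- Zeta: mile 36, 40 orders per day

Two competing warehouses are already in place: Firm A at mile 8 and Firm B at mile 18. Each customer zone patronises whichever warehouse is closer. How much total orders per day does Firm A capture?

450

The indifferent point is the midpoint (8+18)/2 = 13; customer zones left of it (closer to Firm A at 8) go to Firm A, those right go to Firm B.
  Epsilon at 1 (w=100) → Firm A
  Gamma at 4 (w=350) → Firm A
  Alpha at 26 (w=250) → Firm B
  Zeta at 36 (w=40) → Firm B
  Beta at 64 (w=8) → Firm B
  Delta at 94 (w=50) → Firm B
Firm A captures 450; Firm B captures 348.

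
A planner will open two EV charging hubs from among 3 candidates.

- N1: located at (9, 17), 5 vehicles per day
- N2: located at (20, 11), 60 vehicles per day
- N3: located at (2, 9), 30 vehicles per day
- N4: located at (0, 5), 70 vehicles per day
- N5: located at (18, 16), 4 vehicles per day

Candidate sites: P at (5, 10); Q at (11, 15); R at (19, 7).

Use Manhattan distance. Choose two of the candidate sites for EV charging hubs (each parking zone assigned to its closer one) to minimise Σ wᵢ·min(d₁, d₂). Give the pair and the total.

Evaluate every pair (each demand assigned to the nearer of the two):
  {P, R}: total = 1215
  {P, Q}: total = 1652
  {Q, R}: total = 2272
Best pair: {P, R} with total 1215.

{P, R}, total 1215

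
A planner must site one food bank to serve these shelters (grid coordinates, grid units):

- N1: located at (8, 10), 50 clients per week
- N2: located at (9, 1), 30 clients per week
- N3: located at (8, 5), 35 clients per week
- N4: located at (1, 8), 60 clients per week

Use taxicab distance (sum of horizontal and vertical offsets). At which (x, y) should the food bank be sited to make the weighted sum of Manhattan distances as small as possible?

(8, 8)

Manhattan distance separates: Σwᵢ(|x−xᵢ|+|y−yᵢ|) = Σwᵢ|x−xᵢ| + Σwᵢ|y−yᵢ|, so x and y are optimised independently as 1-D weighted medians.
Total weight W = 175; half = 87.5.
x-coordinate, sorted with cumulative weight:
  x=1 (N4, w=60) cum 60
  x=8 (N1, w=50) cum 110  ← median
  x=8 (N3, w=35) cum 145
  x=9 (N2, w=30) cum 175
⇒ x* = 8
y-coordinate, sorted with cumulative weight:
  y=1 (N2, w=30) cum 30
  y=5 (N3, w=35) cum 65
  y=8 (N4, w=60) cum 125  ← median
  y=10 (N1, w=50) cum 175
⇒ y* = 8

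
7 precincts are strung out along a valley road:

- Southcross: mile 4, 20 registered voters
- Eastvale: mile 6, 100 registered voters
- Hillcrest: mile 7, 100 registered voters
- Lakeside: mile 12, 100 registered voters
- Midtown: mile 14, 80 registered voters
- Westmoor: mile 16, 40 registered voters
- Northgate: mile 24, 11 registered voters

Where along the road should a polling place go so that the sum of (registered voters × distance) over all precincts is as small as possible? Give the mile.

For a sum of weighted absolute distances on a line, the optimum is the weighted median (not the mean). Total weight W = 451; half-weight = 225.5.
Sort by position and accumulate weight:
  mile 4 (Southcross, w=20) → cum 20
  mile 6 (Eastvale, w=100) → cum 120
  mile 7 (Hillcrest, w=100) → cum 220
  mile 12 (Lakeside, w=100) → cum 320  ≥ 225.5 → median here
  mile 14 (Midtown, w=80) → cum 400
  mile 16 (Westmoor, w=40) → cum 440
  mile 24 (Northgate, w=11) → cum 451
Optimal location: mile 12.

x = 12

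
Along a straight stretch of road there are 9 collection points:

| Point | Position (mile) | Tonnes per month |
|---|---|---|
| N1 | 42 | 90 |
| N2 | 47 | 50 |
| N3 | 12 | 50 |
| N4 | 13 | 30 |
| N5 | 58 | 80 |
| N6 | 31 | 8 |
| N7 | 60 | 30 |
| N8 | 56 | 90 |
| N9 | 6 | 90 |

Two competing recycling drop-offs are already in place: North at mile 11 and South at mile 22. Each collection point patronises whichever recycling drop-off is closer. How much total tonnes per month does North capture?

170

The indifferent point is the midpoint (11+22)/2 = 16.5; collection points left of it (closer to North at 11) go to North, those right go to South.
  N9 at 6 (w=90) → North
  N3 at 12 (w=50) → North
  N4 at 13 (w=30) → North
  N6 at 31 (w=8) → South
  N1 at 42 (w=90) → South
  N2 at 47 (w=50) → South
  N8 at 56 (w=90) → South
  N5 at 58 (w=80) → South
  N7 at 60 (w=30) → South
North captures 170; South captures 348.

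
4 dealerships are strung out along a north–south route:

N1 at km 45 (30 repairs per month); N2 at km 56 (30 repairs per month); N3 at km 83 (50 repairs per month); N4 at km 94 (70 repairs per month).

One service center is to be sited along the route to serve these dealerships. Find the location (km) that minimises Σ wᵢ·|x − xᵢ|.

For a sum of weighted absolute distances on a line, the optimum is the weighted median (not the mean). Total weight W = 180; half-weight = 90.
Sort by position and accumulate weight:
  km 45 (N1, w=30) → cum 30
  km 56 (N2, w=30) → cum 60
  km 83 (N3, w=50) → cum 110  ≥ 90 → median here
  km 94 (N4, w=70) → cum 180
Optimal location: km 83.

x = 83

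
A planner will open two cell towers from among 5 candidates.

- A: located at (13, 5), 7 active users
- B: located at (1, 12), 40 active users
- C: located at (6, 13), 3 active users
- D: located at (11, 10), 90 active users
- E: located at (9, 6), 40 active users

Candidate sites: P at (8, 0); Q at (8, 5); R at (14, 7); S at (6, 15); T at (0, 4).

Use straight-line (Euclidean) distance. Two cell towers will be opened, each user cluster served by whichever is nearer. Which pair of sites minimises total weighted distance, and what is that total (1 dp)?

{R, S}, total 840.7

Evaluate every pair (each demand assigned to the nearer of the two):
  {R, S}: total = 840.7
  {Q, S}: total = 855.6
  {Q, R}: total = 874.8
  {R, T}: total = 953.9
  {Q, T}: total = 963.6
  {P, Q}: total = 1037.1
  {P, S}: total = 1168.4
  {P, R}: total = 1187.1
  {S, T}: total = 1329.9
  {P, T}: total = 1587.4
Best pair: {R, S} with total 840.7.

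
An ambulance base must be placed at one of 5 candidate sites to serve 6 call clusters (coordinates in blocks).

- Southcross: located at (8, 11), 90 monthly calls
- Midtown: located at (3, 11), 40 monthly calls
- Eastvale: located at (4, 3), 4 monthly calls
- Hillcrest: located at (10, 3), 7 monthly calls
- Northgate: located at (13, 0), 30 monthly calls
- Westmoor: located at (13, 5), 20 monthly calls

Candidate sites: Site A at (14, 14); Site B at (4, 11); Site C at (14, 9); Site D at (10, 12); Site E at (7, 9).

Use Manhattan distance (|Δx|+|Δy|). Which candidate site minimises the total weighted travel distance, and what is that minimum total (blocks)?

Site E, total 1259 blocks

Total weighted distance at each candidate:
  Site A (14, 14): total = 2209
  Site B (4, 11): total = 1430
  Site C (14, 9): total = 1774
  Site D (10, 12): total = 1363
  Site E (7, 9): total = 1259
Minimum is at Site E with total 1259 blocks.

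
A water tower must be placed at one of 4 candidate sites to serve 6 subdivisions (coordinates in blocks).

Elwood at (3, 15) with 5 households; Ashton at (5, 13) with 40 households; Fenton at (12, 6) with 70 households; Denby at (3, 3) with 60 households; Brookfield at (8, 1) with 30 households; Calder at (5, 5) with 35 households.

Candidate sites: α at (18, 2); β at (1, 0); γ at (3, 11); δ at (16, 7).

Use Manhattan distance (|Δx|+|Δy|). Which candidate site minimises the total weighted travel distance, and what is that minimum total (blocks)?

Total weighted distance at each candidate:
  α (18, 2): total = 3650
  β (1, 0): total = 2810
  γ (3, 11): total = 2370
  δ (16, 7): total = 3030
Minimum is at γ with total 2370 blocks.

γ, total 2370 blocks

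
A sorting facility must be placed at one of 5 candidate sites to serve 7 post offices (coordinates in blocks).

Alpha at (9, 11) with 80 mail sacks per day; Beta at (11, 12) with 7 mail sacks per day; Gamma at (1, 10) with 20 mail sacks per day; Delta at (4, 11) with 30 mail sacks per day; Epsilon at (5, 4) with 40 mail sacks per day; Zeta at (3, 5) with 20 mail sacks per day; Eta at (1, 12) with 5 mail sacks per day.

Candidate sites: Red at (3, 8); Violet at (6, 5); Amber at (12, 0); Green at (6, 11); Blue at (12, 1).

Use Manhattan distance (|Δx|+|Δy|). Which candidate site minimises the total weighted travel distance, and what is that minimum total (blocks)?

Green, total 992 blocks

Total weighted distance at each candidate:
  Red (3, 8): total = 1334
  Violet (6, 5): total = 1444
  Amber (12, 0): total = 3036
  Green (6, 11): total = 992
  Blue (12, 1): total = 2834
Minimum is at Green with total 992 blocks.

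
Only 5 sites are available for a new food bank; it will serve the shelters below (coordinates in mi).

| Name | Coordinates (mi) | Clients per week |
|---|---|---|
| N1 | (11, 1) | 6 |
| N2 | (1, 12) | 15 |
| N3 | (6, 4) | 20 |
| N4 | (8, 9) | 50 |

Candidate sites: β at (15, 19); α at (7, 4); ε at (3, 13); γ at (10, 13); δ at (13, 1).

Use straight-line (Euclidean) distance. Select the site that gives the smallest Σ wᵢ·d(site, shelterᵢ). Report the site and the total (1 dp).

Total weighted distance at each candidate:
  β (15, 19): total = 1305.6
  α (7, 4): total = 455.0
  ε (3, 13): total = 630.0
  γ (10, 13): total = 628.7
  δ (13, 1): total = 880.2
Minimum is at α with total 455.0 mi.

α, total 455.0 mi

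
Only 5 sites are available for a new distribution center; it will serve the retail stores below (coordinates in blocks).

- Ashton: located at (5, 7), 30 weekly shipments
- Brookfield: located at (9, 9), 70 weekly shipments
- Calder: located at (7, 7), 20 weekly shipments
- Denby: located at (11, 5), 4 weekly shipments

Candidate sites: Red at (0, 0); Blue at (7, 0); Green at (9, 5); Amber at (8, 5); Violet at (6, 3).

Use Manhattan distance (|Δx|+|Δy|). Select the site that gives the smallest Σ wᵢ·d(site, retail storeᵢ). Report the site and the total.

Total weighted distance at each candidate:
  Red (0, 0): total = 1964
  Blue (7, 0): total = 1216
  Green (9, 5): total = 548
  Amber (8, 5): total = 572
  Violet (6, 3): total = 908
Minimum is at Green with total 548 blocks.

Green, total 548 blocks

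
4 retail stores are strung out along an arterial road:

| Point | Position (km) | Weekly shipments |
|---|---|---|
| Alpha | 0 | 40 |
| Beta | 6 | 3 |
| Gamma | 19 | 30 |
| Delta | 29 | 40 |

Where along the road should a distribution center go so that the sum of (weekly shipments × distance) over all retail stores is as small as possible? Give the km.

x = 19

For a sum of weighted absolute distances on a line, the optimum is the weighted median (not the mean). Total weight W = 113; half-weight = 56.5.
Sort by position and accumulate weight:
  km 0 (Alpha, w=40) → cum 40
  km 6 (Beta, w=3) → cum 43
  km 19 (Gamma, w=30) → cum 73  ≥ 56.5 → median here
  km 29 (Delta, w=40) → cum 113
Optimal location: km 19.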